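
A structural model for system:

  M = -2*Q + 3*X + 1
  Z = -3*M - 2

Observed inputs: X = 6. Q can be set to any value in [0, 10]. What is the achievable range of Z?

-59 to 1

Substituting into the M equation gives M = -2*Q + 19.
So Z = 6*Q - 59.
Linear in Q, so extremes are at the endpoints: Q = 0 gives Z = -59; Q = 10 gives Z = 1.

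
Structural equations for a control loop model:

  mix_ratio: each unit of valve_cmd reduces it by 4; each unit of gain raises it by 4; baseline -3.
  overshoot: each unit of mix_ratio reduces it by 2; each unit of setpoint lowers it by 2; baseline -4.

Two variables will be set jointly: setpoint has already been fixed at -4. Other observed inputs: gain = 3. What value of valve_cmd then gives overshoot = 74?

valve_cmd = 11

With setpoint held at -4:
Substituting into the mix_ratio equation gives mix_ratio = -4*valve_cmd + 9.
Substituting into the overshoot equation gives overshoot = 8*valve_cmd - 14.
Solve 8*valve_cmd - 14 = 74: valve_cmd = (74 + 14) / 8 = 11.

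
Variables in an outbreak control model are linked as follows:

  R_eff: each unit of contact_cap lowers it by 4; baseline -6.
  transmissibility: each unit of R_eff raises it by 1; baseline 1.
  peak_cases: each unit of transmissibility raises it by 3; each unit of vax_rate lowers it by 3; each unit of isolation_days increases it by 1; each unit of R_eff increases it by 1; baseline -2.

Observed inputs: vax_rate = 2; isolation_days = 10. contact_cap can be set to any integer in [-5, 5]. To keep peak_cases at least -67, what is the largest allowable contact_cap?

Substituting into the transmissibility equation gives transmissibility = -4*contact_cap - 5.
So peak_cases = -16*contact_cap - 19.
Require -16*contact_cap - 19 ≥ -67, so contact_cap ≤ 3.
The largest integer in [-5, 5] satisfying this is 3.

contact_cap = 3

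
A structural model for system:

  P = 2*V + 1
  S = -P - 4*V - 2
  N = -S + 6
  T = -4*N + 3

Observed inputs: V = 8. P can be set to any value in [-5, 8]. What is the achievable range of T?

Intervening on P fixes its value directly, overriding its dependence on V.
Substituting into the S equation gives S = -P - 34.
This gives N = P + 40.
Substituting into the T equation gives T = -4*P - 157.
Linear in P, so extremes are at the endpoints: P = -5 gives T = -137; P = 8 gives T = -189.

-189 to -137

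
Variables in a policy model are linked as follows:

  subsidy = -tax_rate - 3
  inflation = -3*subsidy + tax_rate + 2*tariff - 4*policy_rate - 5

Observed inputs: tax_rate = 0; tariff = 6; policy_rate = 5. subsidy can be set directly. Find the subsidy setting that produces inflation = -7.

subsidy = -2

Intervening on subsidy fixes its value directly, overriding its dependence on tax_rate.
Substituting into the inflation equation gives inflation = -3*subsidy - 13.
Solve -3*subsidy - 13 = -7: subsidy = (-7 + 13) / -3 = -2.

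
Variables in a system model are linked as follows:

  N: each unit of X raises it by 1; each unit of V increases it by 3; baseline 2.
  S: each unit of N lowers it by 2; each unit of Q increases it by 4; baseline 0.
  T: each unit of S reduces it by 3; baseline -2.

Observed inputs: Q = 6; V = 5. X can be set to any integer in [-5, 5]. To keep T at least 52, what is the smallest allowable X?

Substituting into the N equation gives N = X + 17.
Substituting into the S equation gives S = -2*X - 10.
Substituting into the T equation gives T = 6*X + 28.
Require 6*X + 28 ≥ 52, so X ≥ 4.
The smallest integer in [-5, 5] satisfying this is 4.

X = 4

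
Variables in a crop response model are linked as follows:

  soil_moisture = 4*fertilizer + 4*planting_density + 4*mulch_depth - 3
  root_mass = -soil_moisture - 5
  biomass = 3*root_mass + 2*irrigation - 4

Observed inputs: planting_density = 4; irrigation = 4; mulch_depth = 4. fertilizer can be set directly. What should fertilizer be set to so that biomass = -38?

fertilizer = -5

Substituting into the soil_moisture equation gives soil_moisture = 4*fertilizer + 29.
So root_mass = -4*fertilizer - 34.
Substituting into the biomass equation gives biomass = -12*fertilizer - 98.
Solve -12*fertilizer - 98 = -38: fertilizer = (-38 + 98) / -12 = -5.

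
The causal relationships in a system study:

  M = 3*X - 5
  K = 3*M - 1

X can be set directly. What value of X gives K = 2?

Substituting into the K equation gives K = 9*X - 16.
Solve 9*X - 16 = 2: X = (2 + 16) / 9 = 2.

X = 2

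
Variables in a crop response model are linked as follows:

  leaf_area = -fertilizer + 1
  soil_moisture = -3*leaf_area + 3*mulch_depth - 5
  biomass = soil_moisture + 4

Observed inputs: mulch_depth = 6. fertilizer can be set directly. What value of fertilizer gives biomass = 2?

Substituting into the soil_moisture equation gives soil_moisture = 3*fertilizer + 10.
biomass becomes 3*fertilizer + 14.
Solve 3*fertilizer + 14 = 2: fertilizer = (2 - 14) / 3 = -4.

fertilizer = -4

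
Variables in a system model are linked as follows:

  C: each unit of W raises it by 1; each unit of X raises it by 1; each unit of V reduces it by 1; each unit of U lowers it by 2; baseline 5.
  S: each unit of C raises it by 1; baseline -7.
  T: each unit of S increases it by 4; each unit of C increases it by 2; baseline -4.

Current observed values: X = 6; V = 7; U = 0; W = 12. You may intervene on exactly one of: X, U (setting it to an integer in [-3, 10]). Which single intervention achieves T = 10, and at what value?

Intervening on X: with other inputs at their observed values, T = 6*X + 28. Solving for 10 gives X = -3, within [-3, 10].
Intervening on U: T = -12*U + 64. Reaching 10 requires U = 9/2, not an integer.

set X = -3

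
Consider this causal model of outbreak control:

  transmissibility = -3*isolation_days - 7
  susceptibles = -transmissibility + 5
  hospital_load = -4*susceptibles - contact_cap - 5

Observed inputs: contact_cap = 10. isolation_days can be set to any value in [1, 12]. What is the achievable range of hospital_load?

-207 to -75

Substituting into the susceptibles equation gives susceptibles = 3*isolation_days + 12.
hospital_load becomes -12*isolation_days - 63.
Linear in isolation_days, so extremes are at the endpoints: isolation_days = 1 gives hospital_load = -75; isolation_days = 12 gives hospital_load = -207.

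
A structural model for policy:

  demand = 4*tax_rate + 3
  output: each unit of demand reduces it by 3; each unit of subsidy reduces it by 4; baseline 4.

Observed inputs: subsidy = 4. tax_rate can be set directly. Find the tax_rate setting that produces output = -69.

Substituting into the output equation gives output = -12*tax_rate - 21.
Solve -12*tax_rate - 21 = -69: tax_rate = (-69 + 21) / -12 = 4.

tax_rate = 4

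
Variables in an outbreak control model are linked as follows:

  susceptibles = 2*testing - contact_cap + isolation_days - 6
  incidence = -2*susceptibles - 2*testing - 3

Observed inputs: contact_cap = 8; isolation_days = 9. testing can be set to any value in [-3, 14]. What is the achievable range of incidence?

-77 to 25

Substituting into the susceptibles equation gives susceptibles = 2*testing - 5.
Substituting into the incidence equation gives incidence = -6*testing + 7.
Linear in testing, so extremes are at the endpoints: testing = -3 gives incidence = 25; testing = 14 gives incidence = -77.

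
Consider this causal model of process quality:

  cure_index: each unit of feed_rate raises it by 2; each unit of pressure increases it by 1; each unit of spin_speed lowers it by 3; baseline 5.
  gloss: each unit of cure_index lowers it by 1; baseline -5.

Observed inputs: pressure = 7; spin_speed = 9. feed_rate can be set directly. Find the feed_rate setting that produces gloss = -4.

feed_rate = 7

Substituting into the cure_index equation gives cure_index = 2*feed_rate - 15.
Substituting into the gloss equation gives gloss = -2*feed_rate + 10.
Solve -2*feed_rate + 10 = -4: feed_rate = (-4 - 10) / -2 = 7.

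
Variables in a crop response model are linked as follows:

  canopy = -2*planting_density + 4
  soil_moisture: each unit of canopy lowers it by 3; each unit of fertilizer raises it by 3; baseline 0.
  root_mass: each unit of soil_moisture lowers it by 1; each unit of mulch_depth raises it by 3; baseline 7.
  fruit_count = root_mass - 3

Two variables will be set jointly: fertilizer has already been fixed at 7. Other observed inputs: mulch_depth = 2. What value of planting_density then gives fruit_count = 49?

With fertilizer held at 7:
Substituting into the soil_moisture equation gives soil_moisture = 6*planting_density + 9.
root_mass becomes -6*planting_density + 4.
Substituting into the fruit_count equation gives fruit_count = -6*planting_density + 1.
Solve -6*planting_density + 1 = 49: planting_density = (49 - 1) / -6 = -8.

planting_density = -8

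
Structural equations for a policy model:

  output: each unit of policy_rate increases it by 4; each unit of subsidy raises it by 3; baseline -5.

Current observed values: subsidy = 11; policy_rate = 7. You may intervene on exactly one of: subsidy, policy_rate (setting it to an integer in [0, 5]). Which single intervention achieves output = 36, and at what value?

set policy_rate = 2

Intervening on subsidy: output = 3*subsidy + 23. Reaching 36 requires subsidy = 13/3, not an integer.
Intervening on policy_rate: with other inputs at their observed values, output = 4*policy_rate + 28. Solving for 36 gives policy_rate = 2, within [0, 5].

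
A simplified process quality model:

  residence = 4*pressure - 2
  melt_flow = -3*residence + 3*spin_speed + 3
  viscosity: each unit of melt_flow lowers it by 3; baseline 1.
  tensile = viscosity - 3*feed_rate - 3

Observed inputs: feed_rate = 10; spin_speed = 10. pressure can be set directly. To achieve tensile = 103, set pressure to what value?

pressure = 7

Substituting into the melt_flow equation gives melt_flow = -12*pressure + 39.
Substituting into the viscosity equation gives viscosity = 36*pressure - 116.
Substituting into the tensile equation gives tensile = 36*pressure - 149.
Solve 36*pressure - 149 = 103: pressure = (103 + 149) / 36 = 7.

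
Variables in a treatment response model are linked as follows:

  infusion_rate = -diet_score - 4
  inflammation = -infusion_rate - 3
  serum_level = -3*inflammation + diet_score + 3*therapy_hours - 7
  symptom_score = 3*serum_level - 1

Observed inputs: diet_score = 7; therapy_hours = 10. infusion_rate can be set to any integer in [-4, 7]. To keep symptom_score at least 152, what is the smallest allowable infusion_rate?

Intervening on infusion_rate fixes its value directly, overriding its dependence on diet_score.
Substituting into the serum_level equation gives serum_level = 3*infusion_rate + 39.
This gives symptom_score = 9*infusion_rate + 116.
Require 9*infusion_rate + 116 ≥ 152, so infusion_rate ≥ 4.
The smallest integer in [-4, 7] satisfying this is 4.

infusion_rate = 4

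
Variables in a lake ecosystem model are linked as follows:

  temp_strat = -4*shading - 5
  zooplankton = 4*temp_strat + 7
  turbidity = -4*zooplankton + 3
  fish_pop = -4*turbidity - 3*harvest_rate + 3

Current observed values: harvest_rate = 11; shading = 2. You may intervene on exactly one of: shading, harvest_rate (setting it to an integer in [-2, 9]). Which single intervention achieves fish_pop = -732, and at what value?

set harvest_rate = 1

Intervening on shading: fish_pop = -256*shading - 250. Reaching -732 requires shading = 241/128, not an integer.
Intervening on harvest_rate: with other inputs at their observed values, fish_pop = -3*harvest_rate - 729. Solving for -732 gives harvest_rate = 1, within [-2, 9].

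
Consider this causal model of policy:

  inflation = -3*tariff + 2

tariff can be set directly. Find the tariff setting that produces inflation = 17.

tariff = -5

Solve -3*tariff + 2 = 17: tariff = (17 - 2) / -3 = -5.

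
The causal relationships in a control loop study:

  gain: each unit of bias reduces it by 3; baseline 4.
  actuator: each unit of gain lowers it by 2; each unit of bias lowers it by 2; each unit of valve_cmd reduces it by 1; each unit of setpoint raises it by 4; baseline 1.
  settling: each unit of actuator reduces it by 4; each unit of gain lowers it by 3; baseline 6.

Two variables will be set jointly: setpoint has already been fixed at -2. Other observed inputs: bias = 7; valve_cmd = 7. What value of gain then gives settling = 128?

With setpoint held at -2:
Intervening on gain fixes its value directly, overriding its dependence on bias.
Substituting into the actuator equation gives actuator = -2*gain - 28.
Substituting into the settling equation gives settling = 5*gain + 118.
Solve 5*gain + 118 = 128: gain = (128 - 118) / 5 = 2.

gain = 2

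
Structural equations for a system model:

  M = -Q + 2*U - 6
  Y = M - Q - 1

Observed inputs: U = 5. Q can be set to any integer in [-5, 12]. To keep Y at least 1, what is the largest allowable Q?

Substituting into the M equation gives M = -Q + 4.
Substituting into the Y equation gives Y = -2*Q + 3.
Require -2*Q + 3 ≥ 1, so Q ≤ 1.
The largest integer in [-5, 12] satisfying this is 1.

Q = 1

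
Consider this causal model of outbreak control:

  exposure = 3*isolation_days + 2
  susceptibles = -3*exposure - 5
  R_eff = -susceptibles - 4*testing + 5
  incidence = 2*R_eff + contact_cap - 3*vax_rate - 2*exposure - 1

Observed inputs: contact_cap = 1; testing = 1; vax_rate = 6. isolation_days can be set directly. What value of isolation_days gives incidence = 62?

isolation_days = 5

Substituting into the susceptibles equation gives susceptibles = -9*isolation_days - 11.
Substituting into the R_eff equation gives R_eff = 9*isolation_days + 12.
Substituting into the incidence equation gives incidence = 12*isolation_days + 2.
Solve 12*isolation_days + 2 = 62: isolation_days = (62 - 2) / 12 = 5.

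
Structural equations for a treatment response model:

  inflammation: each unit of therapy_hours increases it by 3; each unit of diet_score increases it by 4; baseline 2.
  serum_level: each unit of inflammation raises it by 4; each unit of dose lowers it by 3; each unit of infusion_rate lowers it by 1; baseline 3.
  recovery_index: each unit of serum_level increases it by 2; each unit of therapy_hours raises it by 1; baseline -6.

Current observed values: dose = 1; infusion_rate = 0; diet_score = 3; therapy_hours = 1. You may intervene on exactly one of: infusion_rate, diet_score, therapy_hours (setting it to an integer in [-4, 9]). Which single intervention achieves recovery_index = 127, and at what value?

set infusion_rate = 2

Intervening on infusion_rate: with other inputs at their observed values, recovery_index = -2*infusion_rate + 131. Solving for 127 gives infusion_rate = 2, within [-4, 9].
Intervening on diet_score: recovery_index = 32*diet_score + 35. Reaching 127 requires diet_score = 23/8, not an integer.
Intervening on therapy_hours: recovery_index = 25*therapy_hours + 106. Reaching 127 requires therapy_hours = 21/25, not an integer.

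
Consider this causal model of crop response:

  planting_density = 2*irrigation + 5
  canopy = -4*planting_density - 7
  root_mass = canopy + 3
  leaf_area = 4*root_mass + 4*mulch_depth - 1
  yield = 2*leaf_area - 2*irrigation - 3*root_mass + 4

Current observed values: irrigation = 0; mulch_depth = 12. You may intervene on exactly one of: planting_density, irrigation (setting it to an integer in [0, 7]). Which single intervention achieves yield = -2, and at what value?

set planting_density = 4

Intervening on planting_density: with other inputs at their observed values, yield = -20*planting_density + 78. Solving for -2 gives planting_density = 4, within [0, 7].
Intervening on irrigation: yield = -42*irrigation - 22. Reaching -2 requires irrigation = -10/21, not an integer.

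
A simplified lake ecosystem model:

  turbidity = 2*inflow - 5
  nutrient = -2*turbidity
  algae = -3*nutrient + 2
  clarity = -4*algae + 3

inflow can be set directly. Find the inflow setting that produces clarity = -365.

inflow = 10

Substituting into the nutrient equation gives nutrient = -4*inflow + 10.
Substituting into the algae equation gives algae = 12*inflow - 28.
clarity becomes -48*inflow + 115.
Solve -48*inflow + 115 = -365: inflow = (-365 - 115) / -48 = 10.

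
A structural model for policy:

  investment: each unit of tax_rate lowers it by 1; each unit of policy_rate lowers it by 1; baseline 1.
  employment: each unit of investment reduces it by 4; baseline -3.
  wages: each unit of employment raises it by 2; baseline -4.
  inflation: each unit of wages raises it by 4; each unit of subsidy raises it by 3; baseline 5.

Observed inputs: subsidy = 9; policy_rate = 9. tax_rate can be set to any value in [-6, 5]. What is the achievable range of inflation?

Substituting into the investment equation gives investment = -tax_rate - 8.
This gives employment = 4*tax_rate + 29.
wages becomes 8*tax_rate + 54.
This gives inflation = 32*tax_rate + 248.
Linear in tax_rate, so extremes are at the endpoints: tax_rate = -6 gives inflation = 56; tax_rate = 5 gives inflation = 408.

56 to 408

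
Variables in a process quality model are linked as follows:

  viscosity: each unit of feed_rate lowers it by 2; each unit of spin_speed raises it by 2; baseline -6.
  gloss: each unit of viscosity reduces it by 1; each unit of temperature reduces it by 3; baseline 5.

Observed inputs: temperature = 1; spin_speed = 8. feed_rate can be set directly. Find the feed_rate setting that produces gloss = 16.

Substituting into the viscosity equation gives viscosity = -2*feed_rate + 10.
Substituting into the gloss equation gives gloss = 2*feed_rate - 8.
Solve 2*feed_rate - 8 = 16: feed_rate = (16 + 8) / 2 = 12.

feed_rate = 12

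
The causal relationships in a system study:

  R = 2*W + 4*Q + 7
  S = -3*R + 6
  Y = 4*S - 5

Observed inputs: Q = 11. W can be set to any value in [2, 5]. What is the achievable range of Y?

-713 to -641

Substituting into the R equation gives R = 2*W + 51.
Substituting into the S equation gives S = -6*W - 147.
Substituting into the Y equation gives Y = -24*W - 593.
Linear in W, so extremes are at the endpoints: W = 2 gives Y = -641; W = 5 gives Y = -713.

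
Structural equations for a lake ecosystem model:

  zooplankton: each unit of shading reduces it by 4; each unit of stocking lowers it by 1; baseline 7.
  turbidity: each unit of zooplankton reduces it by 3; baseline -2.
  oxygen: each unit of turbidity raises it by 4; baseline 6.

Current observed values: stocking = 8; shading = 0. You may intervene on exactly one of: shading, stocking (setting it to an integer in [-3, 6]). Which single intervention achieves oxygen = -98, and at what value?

set stocking = -1

Intervening on shading: oxygen = 48*shading + 10. Reaching -98 requires shading = -9/4, not an integer.
Intervening on stocking: with other inputs at their observed values, oxygen = 12*stocking - 86. Solving for -98 gives stocking = -1, within [-3, 6].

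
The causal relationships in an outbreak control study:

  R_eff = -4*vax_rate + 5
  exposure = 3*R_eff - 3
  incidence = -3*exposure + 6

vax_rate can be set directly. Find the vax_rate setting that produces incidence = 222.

vax_rate = 7

Substituting into the exposure equation gives exposure = -12*vax_rate + 12.
So incidence = 36*vax_rate - 30.
Solve 36*vax_rate - 30 = 222: vax_rate = (222 + 30) / 36 = 7.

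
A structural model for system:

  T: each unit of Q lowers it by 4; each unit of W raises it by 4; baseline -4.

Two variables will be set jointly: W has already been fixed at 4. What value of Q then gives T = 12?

Q = 0

With W held at 4:
Substituting into the T equation gives T = -4*Q + 12.
Solve -4*Q + 12 = 12: Q = (12 - 12) / -4 = 0.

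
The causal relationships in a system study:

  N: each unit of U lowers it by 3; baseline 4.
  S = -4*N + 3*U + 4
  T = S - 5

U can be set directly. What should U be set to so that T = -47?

U = -2

Substituting into the S equation gives S = 15*U - 12.
This gives T = 15*U - 17.
Solve 15*U - 17 = -47: U = (-47 + 17) / 15 = -2.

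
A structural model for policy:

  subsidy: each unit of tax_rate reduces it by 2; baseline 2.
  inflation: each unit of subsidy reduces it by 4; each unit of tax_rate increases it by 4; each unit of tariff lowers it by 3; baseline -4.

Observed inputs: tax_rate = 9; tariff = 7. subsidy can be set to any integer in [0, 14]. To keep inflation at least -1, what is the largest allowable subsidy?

Intervening on subsidy fixes its value directly, overriding its dependence on tax_rate.
Substituting into the inflation equation gives inflation = -4*subsidy + 11.
Require -4*subsidy + 11 ≥ -1, so subsidy ≤ 3.
The largest integer in [0, 14] satisfying this is 3.

subsidy = 3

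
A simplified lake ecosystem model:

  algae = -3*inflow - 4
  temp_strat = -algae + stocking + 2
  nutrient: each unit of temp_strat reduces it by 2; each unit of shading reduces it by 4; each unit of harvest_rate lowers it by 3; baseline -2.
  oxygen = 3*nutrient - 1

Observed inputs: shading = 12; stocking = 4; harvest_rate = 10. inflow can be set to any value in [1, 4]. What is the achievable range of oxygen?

Substituting into the temp_strat equation gives temp_strat = 3*inflow + 10.
nutrient becomes -6*inflow - 100.
So oxygen = -18*inflow - 301.
Linear in inflow, so extremes are at the endpoints: inflow = 1 gives oxygen = -319; inflow = 4 gives oxygen = -373.

-373 to -319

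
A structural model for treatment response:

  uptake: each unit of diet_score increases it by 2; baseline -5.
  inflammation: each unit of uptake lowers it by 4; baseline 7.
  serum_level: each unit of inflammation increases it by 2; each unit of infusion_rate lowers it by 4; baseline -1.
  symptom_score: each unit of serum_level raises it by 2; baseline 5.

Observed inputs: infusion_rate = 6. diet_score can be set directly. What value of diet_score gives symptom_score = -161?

diet_score = 7

Substituting into the inflammation equation gives inflammation = -8*diet_score + 27.
This gives serum_level = -16*diet_score + 29.
Substituting into the symptom_score equation gives symptom_score = -32*diet_score + 63.
Solve -32*diet_score + 63 = -161: diet_score = (-161 - 63) / -32 = 7.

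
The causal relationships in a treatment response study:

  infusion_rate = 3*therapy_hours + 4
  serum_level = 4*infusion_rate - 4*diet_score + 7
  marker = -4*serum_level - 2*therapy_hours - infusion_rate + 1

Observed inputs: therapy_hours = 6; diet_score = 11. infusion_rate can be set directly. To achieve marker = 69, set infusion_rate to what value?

infusion_rate = 4

Intervening on infusion_rate fixes its value directly, overriding its dependence on therapy_hours.
Substituting into the serum_level equation gives serum_level = 4*infusion_rate - 37.
So marker = -17*infusion_rate + 137.
Solve -17*infusion_rate + 137 = 69: infusion_rate = (69 - 137) / -17 = 4.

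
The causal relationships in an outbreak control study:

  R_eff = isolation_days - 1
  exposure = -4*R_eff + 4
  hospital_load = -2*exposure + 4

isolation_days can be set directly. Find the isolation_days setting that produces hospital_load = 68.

Substituting into the exposure equation gives exposure = -4*isolation_days + 8.
hospital_load becomes 8*isolation_days - 12.
Solve 8*isolation_days - 12 = 68: isolation_days = (68 + 12) / 8 = 10.

isolation_days = 10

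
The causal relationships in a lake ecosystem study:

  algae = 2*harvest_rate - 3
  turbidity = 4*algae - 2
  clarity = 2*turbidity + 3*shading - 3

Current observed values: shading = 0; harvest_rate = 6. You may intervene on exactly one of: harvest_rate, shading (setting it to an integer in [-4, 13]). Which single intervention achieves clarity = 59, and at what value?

set shading = -2

Intervening on harvest_rate: clarity = 16*harvest_rate - 31. Reaching 59 requires harvest_rate = 45/8, not an integer.
Intervening on shading: with other inputs at their observed values, clarity = 3*shading + 65. Solving for 59 gives shading = -2, within [-4, 13].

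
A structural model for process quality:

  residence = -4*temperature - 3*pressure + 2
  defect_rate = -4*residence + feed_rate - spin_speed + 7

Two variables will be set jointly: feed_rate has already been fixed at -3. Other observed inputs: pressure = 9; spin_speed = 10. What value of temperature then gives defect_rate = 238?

With feed_rate held at -3:
Substituting into the residence equation gives residence = -4*temperature - 25.
Substituting into the defect_rate equation gives defect_rate = 16*temperature + 94.
Solve 16*temperature + 94 = 238: temperature = (238 - 94) / 16 = 9.

temperature = 9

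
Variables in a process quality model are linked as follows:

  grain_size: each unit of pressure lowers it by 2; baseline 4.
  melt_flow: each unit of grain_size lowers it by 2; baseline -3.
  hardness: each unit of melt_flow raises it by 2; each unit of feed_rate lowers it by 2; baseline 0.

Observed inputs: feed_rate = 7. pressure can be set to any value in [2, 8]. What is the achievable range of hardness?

Substituting into the melt_flow equation gives melt_flow = 4*pressure - 11.
hardness becomes 8*pressure - 36.
Linear in pressure, so extremes are at the endpoints: pressure = 2 gives hardness = -20; pressure = 8 gives hardness = 28.

-20 to 28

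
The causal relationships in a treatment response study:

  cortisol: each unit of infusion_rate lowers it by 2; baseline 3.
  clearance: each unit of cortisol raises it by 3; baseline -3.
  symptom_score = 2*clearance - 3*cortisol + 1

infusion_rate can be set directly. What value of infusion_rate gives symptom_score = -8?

Substituting into the clearance equation gives clearance = -6*infusion_rate + 6.
Substituting into the symptom_score equation gives symptom_score = -6*infusion_rate + 4.
Solve -6*infusion_rate + 4 = -8: infusion_rate = (-8 - 4) / -6 = 2.

infusion_rate = 2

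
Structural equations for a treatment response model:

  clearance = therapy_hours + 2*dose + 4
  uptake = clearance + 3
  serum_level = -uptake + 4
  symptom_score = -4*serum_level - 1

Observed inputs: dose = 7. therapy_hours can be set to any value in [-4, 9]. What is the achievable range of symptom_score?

51 to 103

Substituting into the clearance equation gives clearance = therapy_hours + 18.
Substituting into the uptake equation gives uptake = therapy_hours + 21.
So serum_level = -therapy_hours - 17.
This gives symptom_score = 4*therapy_hours + 67.
Linear in therapy_hours, so extremes are at the endpoints: therapy_hours = -4 gives symptom_score = 51; therapy_hours = 9 gives symptom_score = 103.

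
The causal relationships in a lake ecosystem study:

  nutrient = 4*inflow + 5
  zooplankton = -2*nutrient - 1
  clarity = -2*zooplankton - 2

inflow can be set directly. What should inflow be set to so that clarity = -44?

Substituting into the zooplankton equation gives zooplankton = -8*inflow - 11.
So clarity = 16*inflow + 20.
Solve 16*inflow + 20 = -44: inflow = (-44 - 20) / 16 = -4.

inflow = -4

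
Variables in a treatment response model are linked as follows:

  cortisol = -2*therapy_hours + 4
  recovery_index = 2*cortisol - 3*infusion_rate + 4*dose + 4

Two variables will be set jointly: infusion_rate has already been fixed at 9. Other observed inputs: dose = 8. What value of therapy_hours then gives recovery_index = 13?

therapy_hours = 1

With infusion_rate held at 9:
Substituting into the recovery_index equation gives recovery_index = -4*therapy_hours + 17.
Solve -4*therapy_hours + 17 = 13: therapy_hours = (13 - 17) / -4 = 1.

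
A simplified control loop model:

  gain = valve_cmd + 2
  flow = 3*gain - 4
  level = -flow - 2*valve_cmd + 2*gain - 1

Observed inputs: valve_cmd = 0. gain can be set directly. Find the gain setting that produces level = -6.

Intervening on gain fixes its value directly, overriding its dependence on valve_cmd.
Substituting into the level equation gives level = -gain + 3.
Solve -gain + 3 = -6: gain = (-6 - 3) / -1 = 9.

gain = 9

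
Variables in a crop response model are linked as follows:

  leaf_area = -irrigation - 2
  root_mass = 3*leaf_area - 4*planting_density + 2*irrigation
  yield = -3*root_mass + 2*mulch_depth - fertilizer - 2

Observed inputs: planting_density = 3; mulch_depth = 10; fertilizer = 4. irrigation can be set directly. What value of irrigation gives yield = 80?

Substituting into the root_mass equation gives root_mass = -irrigation - 18.
Substituting into the yield equation gives yield = 3*irrigation + 68.
Solve 3*irrigation + 68 = 80: irrigation = (80 - 68) / 3 = 4.

irrigation = 4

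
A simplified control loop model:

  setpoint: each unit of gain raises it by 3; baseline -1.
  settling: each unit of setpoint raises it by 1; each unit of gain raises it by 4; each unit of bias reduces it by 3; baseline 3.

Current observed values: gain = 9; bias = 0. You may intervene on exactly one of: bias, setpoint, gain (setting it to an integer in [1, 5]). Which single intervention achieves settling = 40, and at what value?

Intervening on bias: settling = -3*bias + 65. Reaching 40 requires bias = 25/3, not an integer.
Intervening on setpoint: with other inputs at their observed values, settling = setpoint + 39. Solving for 40 gives setpoint = 1, within [1, 5].
Intervening on gain: settling = 7*gain + 2. Reaching 40 requires gain = 38/7, not an integer.

set setpoint = 1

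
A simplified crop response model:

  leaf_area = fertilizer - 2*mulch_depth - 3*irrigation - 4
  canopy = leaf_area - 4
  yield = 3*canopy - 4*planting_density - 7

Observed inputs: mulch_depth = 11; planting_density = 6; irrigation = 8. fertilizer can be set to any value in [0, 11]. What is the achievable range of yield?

-193 to -160

Substituting into the leaf_area equation gives leaf_area = fertilizer - 50.
canopy becomes fertilizer - 54.
Substituting into the yield equation gives yield = 3*fertilizer - 193.
Linear in fertilizer, so extremes are at the endpoints: fertilizer = 0 gives yield = -193; fertilizer = 11 gives yield = -160.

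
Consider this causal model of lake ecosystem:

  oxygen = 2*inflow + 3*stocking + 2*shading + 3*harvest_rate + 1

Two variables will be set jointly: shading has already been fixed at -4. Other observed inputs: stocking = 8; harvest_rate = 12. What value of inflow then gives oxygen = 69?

With shading held at -4:
Substituting into the oxygen equation gives oxygen = 2*inflow + 53.
Solve 2*inflow + 53 = 69: inflow = (69 - 53) / 2 = 8.

inflow = 8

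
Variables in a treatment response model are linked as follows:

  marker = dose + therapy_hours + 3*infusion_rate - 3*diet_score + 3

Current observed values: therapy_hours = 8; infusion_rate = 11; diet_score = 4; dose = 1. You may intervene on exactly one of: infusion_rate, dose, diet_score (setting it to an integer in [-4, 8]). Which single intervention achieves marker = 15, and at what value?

set infusion_rate = 5

Intervening on infusion_rate: with other inputs at their observed values, marker = 3*infusion_rate. Solving for 15 gives infusion_rate = 5, within [-4, 8].
Intervening on dose: marker = dose + 32. Reaching 15 requires dose = -17, outside [-4, 8].
Intervening on diet_score: marker = -3*diet_score + 45. Reaching 15 requires diet_score = 10, outside [-4, 8].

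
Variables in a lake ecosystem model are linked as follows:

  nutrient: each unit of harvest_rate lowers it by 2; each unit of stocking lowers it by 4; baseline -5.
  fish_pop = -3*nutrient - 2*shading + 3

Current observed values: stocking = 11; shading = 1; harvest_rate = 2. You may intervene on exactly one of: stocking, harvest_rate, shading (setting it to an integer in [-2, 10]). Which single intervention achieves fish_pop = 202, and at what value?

set harvest_rate = 9

Intervening on stocking: fish_pop = 12*stocking + 28. Reaching 202 requires stocking = 29/2, not an integer.
Intervening on harvest_rate: with other inputs at their observed values, fish_pop = 6*harvest_rate + 148. Solving for 202 gives harvest_rate = 9, within [-2, 10].
Intervening on shading: fish_pop = -2*shading + 162. Reaching 202 requires shading = -20, outside [-2, 10].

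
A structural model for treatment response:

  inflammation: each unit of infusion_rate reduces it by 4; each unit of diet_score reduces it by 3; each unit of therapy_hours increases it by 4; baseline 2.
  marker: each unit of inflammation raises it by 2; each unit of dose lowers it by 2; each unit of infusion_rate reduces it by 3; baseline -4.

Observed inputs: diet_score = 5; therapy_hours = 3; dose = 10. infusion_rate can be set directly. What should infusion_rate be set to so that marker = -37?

Substituting into the inflammation equation gives inflammation = -4*infusion_rate - 1.
So marker = -11*infusion_rate - 26.
Solve -11*infusion_rate - 26 = -37: infusion_rate = (-37 + 26) / -11 = 1.

infusion_rate = 1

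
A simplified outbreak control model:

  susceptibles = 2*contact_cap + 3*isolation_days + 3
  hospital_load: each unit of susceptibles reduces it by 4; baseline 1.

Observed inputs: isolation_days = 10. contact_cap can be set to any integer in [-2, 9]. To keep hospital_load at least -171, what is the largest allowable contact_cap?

Substituting into the susceptibles equation gives susceptibles = 2*contact_cap + 33.
This gives hospital_load = -8*contact_cap - 131.
Require -8*contact_cap - 131 ≥ -171, so contact_cap ≤ 5.
The largest integer in [-2, 9] satisfying this is 5.

contact_cap = 5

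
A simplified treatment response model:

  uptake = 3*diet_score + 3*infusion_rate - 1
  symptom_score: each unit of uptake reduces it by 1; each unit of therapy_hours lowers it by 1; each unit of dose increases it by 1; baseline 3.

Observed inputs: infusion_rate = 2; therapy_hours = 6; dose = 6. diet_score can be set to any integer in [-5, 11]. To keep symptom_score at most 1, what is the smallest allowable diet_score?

diet_score = -1

Substituting into the uptake equation gives uptake = 3*diet_score + 5.
Substituting into the symptom_score equation gives symptom_score = -3*diet_score - 2.
Require -3*diet_score - 2 ≤ 1, so diet_score ≥ -1.
The smallest integer in [-5, 11] satisfying this is -1.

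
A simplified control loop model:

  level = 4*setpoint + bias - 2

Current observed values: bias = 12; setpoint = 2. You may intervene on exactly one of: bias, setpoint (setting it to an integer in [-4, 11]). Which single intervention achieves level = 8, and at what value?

Intervening on bias: with other inputs at their observed values, level = bias + 6. Solving for 8 gives bias = 2, within [-4, 11].
Intervening on setpoint: level = 4*setpoint + 10. Reaching 8 requires setpoint = -1/2, not an integer.

set bias = 2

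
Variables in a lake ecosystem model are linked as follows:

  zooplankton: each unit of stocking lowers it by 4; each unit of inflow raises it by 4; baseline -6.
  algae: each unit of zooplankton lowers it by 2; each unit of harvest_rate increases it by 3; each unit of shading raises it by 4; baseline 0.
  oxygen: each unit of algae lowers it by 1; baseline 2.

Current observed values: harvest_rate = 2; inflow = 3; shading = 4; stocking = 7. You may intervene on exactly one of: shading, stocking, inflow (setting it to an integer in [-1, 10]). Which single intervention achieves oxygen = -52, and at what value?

set shading = 1

Intervening on shading: with other inputs at their observed values, oxygen = -4*shading - 48. Solving for -52 gives shading = 1, within [-1, 10].
Intervening on stocking: oxygen = -8*stocking - 8. Reaching -52 requires stocking = 11/2, not an integer.
Intervening on inflow: oxygen = 8*inflow - 88. Reaching -52 requires inflow = 9/2, not an integer.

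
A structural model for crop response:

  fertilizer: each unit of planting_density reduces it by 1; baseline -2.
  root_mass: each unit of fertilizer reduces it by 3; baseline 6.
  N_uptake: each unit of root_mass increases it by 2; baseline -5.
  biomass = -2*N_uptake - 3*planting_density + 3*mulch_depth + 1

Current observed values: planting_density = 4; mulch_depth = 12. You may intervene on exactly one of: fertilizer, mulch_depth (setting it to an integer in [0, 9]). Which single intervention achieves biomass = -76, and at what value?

set mulch_depth = 7

Intervening on fertilizer: biomass = 12*fertilizer + 11. Reaching -76 requires fertilizer = -29/4, not an integer.
Intervening on mulch_depth: with other inputs at their observed values, biomass = 3*mulch_depth - 97. Solving for -76 gives mulch_depth = 7, within [0, 9].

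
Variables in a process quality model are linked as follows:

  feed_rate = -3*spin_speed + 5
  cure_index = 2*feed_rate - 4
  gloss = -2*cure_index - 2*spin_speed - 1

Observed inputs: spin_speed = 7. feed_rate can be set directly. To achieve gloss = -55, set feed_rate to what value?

Intervening on feed_rate fixes its value directly, overriding its dependence on spin_speed.
Substituting into the gloss equation gives gloss = -4*feed_rate - 7.
Solve -4*feed_rate - 7 = -55: feed_rate = (-55 + 7) / -4 = 12.

feed_rate = 12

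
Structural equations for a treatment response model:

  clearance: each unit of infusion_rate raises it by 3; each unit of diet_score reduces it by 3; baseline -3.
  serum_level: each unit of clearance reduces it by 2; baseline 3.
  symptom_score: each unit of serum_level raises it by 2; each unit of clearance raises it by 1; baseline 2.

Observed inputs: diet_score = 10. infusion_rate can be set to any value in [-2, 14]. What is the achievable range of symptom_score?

-19 to 125

Substituting into the clearance equation gives clearance = 3*infusion_rate - 33.
serum_level becomes -6*infusion_rate + 69.
Substituting into the symptom_score equation gives symptom_score = -9*infusion_rate + 107.
Linear in infusion_rate, so extremes are at the endpoints: infusion_rate = -2 gives symptom_score = 125; infusion_rate = 14 gives symptom_score = -19.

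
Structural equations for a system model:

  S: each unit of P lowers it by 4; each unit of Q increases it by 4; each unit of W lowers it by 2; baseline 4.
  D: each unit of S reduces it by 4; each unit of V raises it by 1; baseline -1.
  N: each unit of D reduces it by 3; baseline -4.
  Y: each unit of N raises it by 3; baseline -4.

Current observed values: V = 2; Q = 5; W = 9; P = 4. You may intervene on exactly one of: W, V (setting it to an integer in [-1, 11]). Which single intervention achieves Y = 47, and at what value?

Intervening on W: with other inputs at their observed values, Y = -72*W + 263. Solving for 47 gives W = 3, within [-1, 11].
Intervening on V: Y = -9*V - 367. Reaching 47 requires V = -46, outside [-1, 11].

set W = 3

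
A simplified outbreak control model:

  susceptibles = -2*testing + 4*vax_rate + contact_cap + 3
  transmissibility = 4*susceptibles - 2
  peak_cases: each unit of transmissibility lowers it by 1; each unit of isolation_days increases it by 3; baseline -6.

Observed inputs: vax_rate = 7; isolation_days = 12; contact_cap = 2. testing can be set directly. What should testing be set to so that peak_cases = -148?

Substituting into the susceptibles equation gives susceptibles = -2*testing + 33.
Substituting into the transmissibility equation gives transmissibility = -8*testing + 130.
So peak_cases = 8*testing - 100.
Solve 8*testing - 100 = -148: testing = (-148 + 100) / 8 = -6.

testing = -6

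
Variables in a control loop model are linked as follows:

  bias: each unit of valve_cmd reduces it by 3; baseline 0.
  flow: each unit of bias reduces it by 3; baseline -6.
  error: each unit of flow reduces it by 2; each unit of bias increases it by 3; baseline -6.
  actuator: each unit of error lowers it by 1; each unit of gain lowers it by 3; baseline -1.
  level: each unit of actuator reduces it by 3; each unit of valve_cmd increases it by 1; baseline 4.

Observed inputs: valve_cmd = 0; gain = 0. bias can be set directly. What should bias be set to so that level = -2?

Intervening on bias fixes its value directly, overriding its dependence on valve_cmd.
Substituting into the error equation gives error = 9*bias + 6.
Substituting into the actuator equation gives actuator = -9*bias - 7.
Substituting into the level equation gives level = 27*bias + 25.
Solve 27*bias + 25 = -2: bias = (-2 - 25) / 27 = -1.

bias = -1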